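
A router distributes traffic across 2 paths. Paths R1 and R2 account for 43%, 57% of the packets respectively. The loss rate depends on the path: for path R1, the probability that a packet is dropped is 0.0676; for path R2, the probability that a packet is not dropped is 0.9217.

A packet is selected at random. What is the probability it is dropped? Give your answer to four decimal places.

P(L|R2) = 1 − 0.9217 = 0.0783.
By the law of total probability,
P(L) = P(L|R1)·P(R1) + P(L|R2)·P(R2)
      = 0.0676·0.43 + 0.0783·0.57
      = 0.029068 + 0.044631 = 0.073699

0.0737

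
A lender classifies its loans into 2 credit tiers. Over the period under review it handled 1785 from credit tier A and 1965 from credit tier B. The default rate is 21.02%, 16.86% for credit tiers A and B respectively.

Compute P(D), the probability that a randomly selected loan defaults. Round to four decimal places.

Total: 1785 + 1965 = 3750.
P(A) = 1785/3750 = 0.476. P(B) = 1965/3750 = 0.524.
P(D) = P(D|A)·P(A) + P(D|B)·P(B)
      = 0.2102·0.476 + 0.1686·0.524
      = 0.1000552 + 0.0883464 = 0.1884016

0.1884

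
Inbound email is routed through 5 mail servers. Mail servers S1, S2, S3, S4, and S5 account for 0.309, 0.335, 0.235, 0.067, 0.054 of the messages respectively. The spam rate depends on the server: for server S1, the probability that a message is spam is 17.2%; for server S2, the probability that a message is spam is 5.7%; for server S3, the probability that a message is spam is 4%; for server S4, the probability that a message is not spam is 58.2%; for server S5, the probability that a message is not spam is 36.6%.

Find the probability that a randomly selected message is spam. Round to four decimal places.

P(S|S4) = 1 − 0.582 = 0.418.
P(S|S5) = 1 − 0.366 = 0.634.
P(S) = P(S|S1)·P(S1) + P(S|S2)·P(S2) + P(S|S3)·P(S3) + P(S|S4)·P(S4) + P(S|S5)·P(S5)
      = 0.172·0.309 + 0.057·0.335 + 0.04·0.235 + 0.418·0.067 + 0.634·0.054
      = 0.053148 + 0.019095 + 0.0094 + 0.028006 + 0.034236 = 0.143885

0.1439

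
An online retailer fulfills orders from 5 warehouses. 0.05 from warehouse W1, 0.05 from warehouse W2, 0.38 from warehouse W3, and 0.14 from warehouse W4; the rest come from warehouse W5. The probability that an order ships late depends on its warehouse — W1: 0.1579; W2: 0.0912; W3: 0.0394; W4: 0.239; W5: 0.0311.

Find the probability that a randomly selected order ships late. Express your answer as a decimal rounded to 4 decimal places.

0.0727

P(W5) = 1 − (0.05 + 0.05 + 0.38 + 0.14) = 0.38.
P(L) = P(L|W1)·P(W1) + P(L|W2)·P(W2) + P(L|W3)·P(W3) + P(L|W4)·P(W4) + P(L|W5)·P(W5)
      = 0.1579·0.05 + 0.0912·0.05 + 0.0394·0.38 + 0.239·0.14 + 0.0311·0.38
      = 0.007895 + 0.00456 + 0.014972 + 0.03346 + 0.011818 = 0.072705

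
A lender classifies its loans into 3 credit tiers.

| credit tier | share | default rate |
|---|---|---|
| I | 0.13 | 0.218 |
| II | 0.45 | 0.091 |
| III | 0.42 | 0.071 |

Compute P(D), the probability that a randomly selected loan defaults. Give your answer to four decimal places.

0.0991

P(D) = P(D|I)·P(I) + P(D|II)·P(II) + P(D|III)·P(III)
      = 0.218·0.13 + 0.091·0.45 + 0.071·0.42
      = 0.02834 + 0.04095 + 0.02982 = 0.09911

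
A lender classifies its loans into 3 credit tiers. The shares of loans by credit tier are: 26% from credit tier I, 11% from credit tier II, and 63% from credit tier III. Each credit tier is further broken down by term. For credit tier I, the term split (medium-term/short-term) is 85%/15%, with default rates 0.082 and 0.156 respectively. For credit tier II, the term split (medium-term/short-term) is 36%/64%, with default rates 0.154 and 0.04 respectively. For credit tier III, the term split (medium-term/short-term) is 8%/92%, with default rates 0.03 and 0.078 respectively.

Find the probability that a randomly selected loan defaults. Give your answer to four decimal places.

P(D|I) = 0.85·0.082 + 0.15·0.156 = 0.0697 + 0.0234 = 0.0931
P(D|II) = 0.36·0.154 + 0.64·0.04 = 0.05544 + 0.0256 = 0.08104
P(D|III) = 0.08·0.03 + 0.92·0.078 = 0.0024 + 0.07176 = 0.07416
Then overall,
P(D) = 0.26·0.0931 + 0.11·0.08104 + 0.63·0.07416
      = 0.024206 + 0.0089144 + 0.0467208 = 0.0798412

0.0798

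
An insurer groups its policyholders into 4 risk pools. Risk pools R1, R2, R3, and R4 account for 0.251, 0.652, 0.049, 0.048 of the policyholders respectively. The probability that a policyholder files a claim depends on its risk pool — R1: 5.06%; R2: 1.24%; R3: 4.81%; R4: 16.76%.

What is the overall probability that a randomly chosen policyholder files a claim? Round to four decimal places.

P(C) = P(C|R1)·P(R1) + P(C|R2)·P(R2) + P(C|R3)·P(R3) + P(C|R4)·P(R4)
      = 0.0506·0.251 + 0.0124·0.652 + 0.0481·0.049 + 0.1676·0.048
      = 0.0127006 + 0.0080848 + 0.0023569 + 0.0080448 = 0.0311871

P(C) ≈ 0.0312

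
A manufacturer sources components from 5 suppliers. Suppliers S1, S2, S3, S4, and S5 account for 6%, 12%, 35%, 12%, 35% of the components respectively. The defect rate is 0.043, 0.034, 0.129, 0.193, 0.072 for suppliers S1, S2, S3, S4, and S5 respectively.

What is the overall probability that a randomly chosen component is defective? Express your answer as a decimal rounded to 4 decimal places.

P(D) ≈ 0.1002

P(D) = P(D|S1)·P(S1) + P(D|S2)·P(S2) + P(D|S3)·P(S3) + P(D|S4)·P(S4) + P(D|S5)·P(S5)
      = 0.043·0.06 + 0.034·0.12 + 0.129·0.35 + 0.193·0.12 + 0.072·0.35
      = 0.00258 + 0.00408 + 0.04515 + 0.02316 + 0.0252 = 0.10017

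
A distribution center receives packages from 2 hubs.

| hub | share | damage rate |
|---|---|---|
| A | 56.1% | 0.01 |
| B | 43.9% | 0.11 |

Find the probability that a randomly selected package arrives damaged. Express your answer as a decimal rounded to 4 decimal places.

P(D) ≈ 0.0539

By the law of total probability,
P(D) = P(D|A)·P(A) + P(D|B)·P(B)
      = 0.01·0.561 + 0.11·0.439
      = 0.00561 + 0.04829 = 0.0539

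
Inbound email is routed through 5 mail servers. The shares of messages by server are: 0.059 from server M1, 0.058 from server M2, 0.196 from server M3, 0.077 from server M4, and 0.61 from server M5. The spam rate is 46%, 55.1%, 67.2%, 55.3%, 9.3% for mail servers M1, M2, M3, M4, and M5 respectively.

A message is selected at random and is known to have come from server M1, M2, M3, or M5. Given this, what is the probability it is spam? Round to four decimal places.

P(S|J) ≈ 0.2682

Let J = {M1, M2, M3, M5}.
P(J) = 0.059 + 0.058 + 0.196 + 0.61 = 0.923.
P(S ∩ J) = 0.46·0.059 + 0.551·0.058 + 0.672·0.196 + 0.093·0.61 = 0.02714 + 0.031958 + 0.131712 + 0.05673 = 0.24754.
P(S | J) = 0.24754 / 0.923 = 0.268191…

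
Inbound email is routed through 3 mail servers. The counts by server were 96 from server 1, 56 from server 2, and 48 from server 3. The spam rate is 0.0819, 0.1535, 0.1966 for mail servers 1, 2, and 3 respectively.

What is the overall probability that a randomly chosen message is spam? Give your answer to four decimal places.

0.1295

Total: 96 + 56 + 48 = 200.
P(1) = 96/200 = 0.48. P(2) = 56/200 = 0.28. P(3) = 48/200 = 0.24.
By the law of total probability,
P(S) = P(S|1)·P(1) + P(S|2)·P(2) + P(S|3)·P(3)
      = 0.0819·0.48 + 0.1535·0.28 + 0.1966·0.24
      = 0.039312 + 0.04298 + 0.047184 = 0.129476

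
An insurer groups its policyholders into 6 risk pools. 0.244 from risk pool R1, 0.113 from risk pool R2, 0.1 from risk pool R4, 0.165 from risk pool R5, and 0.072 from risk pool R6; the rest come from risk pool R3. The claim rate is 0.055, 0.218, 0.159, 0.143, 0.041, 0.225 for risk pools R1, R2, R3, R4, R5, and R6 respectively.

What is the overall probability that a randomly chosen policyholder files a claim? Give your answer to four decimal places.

0.1240

P(R3) = 1 − (0.244 + 0.113 + 0.1 + 0.165 + 0.072) = 0.306.
P(C) = P(C|R1)·P(R1) + P(C|R2)·P(R2) + P(C|R3)·P(R3) + P(C|R4)·P(R4) + P(C|R5)·P(R5) + P(C|R6)·P(R6)
      = 0.055·0.244 + 0.218·0.113 + 0.159·0.306 + 0.143·0.1 + 0.041·0.165 + 0.225·0.072
      = 0.01342 + 0.024634 + 0.048654 + 0.0143 + 0.006765 + 0.0162 = 0.123973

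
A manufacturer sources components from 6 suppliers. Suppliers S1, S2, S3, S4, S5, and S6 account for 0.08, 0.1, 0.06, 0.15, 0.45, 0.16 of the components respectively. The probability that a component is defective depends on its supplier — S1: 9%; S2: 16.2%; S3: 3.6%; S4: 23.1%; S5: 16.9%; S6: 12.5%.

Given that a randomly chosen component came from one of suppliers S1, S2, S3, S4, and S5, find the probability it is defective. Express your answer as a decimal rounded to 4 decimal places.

0.1622

Let S = {S1, S2, S3, S4, S5}.
P(S) = 0.08 + 0.1 + 0.06 + 0.15 + 0.45 = 0.84.
P(D ∩ S) = 0.09·0.08 + 0.162·0.1 + 0.036·0.06 + 0.231·0.15 + 0.169·0.45 = 0.0072 + 0.0162 + 0.00216 + 0.03465 + 0.07605 = 0.13626.
P(D | S) = 0.13626 / 0.84 = 0.162214…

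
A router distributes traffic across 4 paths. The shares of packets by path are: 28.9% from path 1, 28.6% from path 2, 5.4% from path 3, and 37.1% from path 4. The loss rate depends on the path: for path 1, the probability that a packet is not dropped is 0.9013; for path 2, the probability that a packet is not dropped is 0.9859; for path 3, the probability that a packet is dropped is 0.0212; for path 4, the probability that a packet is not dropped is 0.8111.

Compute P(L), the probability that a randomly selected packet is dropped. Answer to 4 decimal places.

P(L) ≈ 0.1038

P(L|1) = 1 − 0.9013 = 0.0987.
P(L|2) = 1 − 0.9859 = 0.0141.
P(L|4) = 1 − 0.8111 = 0.1889.
By the law of total probability,
P(L) = P(L|1)·P(1) + P(L|2)·P(2) + P(L|3)·P(3) + P(L|4)·P(4)
      = 0.0987·0.289 + 0.0141·0.286 + 0.0212·0.054 + 0.1889·0.371
      = 0.0285243 + 0.0040326 + 0.0011448 + 0.0700819 = 0.1037836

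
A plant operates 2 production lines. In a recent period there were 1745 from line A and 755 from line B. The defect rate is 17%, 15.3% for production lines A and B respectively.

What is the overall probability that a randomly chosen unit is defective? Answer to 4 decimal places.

P(D) ≈ 0.1649

Total: 1745 + 755 = 2500.
P(A) = 1745/2500 = 0.698. P(B) = 755/2500 = 0.302.
P(D) = P(D|A)·P(A) + P(D|B)·P(B)
      = 0.17·0.698 + 0.153·0.302
      = 0.11866 + 0.046206 = 0.164866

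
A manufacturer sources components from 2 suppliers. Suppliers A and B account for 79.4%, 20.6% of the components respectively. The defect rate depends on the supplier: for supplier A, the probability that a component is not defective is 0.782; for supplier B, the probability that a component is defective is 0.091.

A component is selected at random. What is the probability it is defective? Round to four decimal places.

P(D|A) = 1 − 0.782 = 0.218.
P(D) = P(D|A)·P(A) + P(D|B)·P(B)
      = 0.218·0.794 + 0.091·0.206
      = 0.173092 + 0.018746 = 0.191838

P(D) ≈ 0.1918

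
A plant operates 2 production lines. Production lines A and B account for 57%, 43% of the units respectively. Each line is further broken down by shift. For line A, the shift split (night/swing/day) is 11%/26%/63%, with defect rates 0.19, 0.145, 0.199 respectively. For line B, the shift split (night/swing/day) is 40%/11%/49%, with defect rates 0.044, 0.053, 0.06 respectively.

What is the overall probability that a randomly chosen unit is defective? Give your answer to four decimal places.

P(D) ≈ 0.1276

P(D|A) = 0.11·0.19 + 0.26·0.145 + 0.63·0.199 = 0.0209 + 0.0377 + 0.12537 = 0.18397
P(D|B) = 0.4·0.044 + 0.11·0.053 + 0.49·0.06 = 0.0176 + 0.00583 + 0.0294 = 0.05283
By total probability over the outer partition,
P(D) = 0.57·0.18397 + 0.43·0.05283
      = 0.1048629 + 0.0227169 = 0.1275798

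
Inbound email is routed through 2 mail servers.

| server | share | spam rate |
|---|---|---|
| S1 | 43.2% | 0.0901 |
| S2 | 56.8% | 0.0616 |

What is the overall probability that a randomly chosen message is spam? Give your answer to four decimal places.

P(S) = P(S|S1)·P(S1) + P(S|S2)·P(S2)
      = 0.0901·0.432 + 0.0616·0.568
      = 0.0389232 + 0.0349888 = 0.073912

P(S) ≈ 0.0739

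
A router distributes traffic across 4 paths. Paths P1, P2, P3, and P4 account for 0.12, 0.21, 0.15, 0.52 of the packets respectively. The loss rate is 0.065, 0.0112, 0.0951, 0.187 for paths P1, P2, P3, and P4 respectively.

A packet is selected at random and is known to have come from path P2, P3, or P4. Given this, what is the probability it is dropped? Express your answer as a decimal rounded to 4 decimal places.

0.1294

Let S = {P2, P3, P4}.
P(S) = 0.21 + 0.15 + 0.52 = 0.88.
P(L ∩ S) = 0.0112·0.21 + 0.0951·0.15 + 0.187·0.52 = 0.002352 + 0.014265 + 0.09724 = 0.113857.
P(L | S) = 0.113857 / 0.88 = 0.129383…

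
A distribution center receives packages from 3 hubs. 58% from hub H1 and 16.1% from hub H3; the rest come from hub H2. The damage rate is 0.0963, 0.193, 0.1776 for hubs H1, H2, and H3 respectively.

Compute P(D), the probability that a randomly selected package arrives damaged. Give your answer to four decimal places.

P(H2) = 1 − (0.58 + 0.161) = 0.259.
P(D) = P(D|H1)·P(H1) + P(D|H2)·P(H2) + P(D|H3)·P(H3)
      = 0.0963·0.58 + 0.193·0.259 + 0.1776·0.161
      = 0.055854 + 0.049987 + 0.0285936 = 0.1344346

P(D) ≈ 0.1344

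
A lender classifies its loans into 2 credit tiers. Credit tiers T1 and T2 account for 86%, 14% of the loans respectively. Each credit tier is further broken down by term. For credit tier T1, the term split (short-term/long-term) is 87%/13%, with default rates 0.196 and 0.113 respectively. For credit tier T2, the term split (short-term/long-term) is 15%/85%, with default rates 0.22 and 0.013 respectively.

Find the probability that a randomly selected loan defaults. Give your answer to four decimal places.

P(D|T1) = 0.87·0.196 + 0.13·0.113 = 0.17052 + 0.01469 = 0.18521
P(D|T2) = 0.15·0.22 + 0.85·0.013 = 0.033 + 0.01105 = 0.04405
Then overall,
P(D) = 0.86·0.18521 + 0.14·0.04405
      = 0.1592806 + 0.006167 = 0.1654476

0.1654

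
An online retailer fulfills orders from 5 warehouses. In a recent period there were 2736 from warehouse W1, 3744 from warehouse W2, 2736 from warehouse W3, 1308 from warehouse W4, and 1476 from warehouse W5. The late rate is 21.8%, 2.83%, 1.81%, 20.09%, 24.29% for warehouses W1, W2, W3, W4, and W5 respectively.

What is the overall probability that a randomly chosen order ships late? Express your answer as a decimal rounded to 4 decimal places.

0.1144

Total: 2736 + 3744 + 2736 + 1308 + 1476 = 12000.
P(W1) = 2736/12000 = 0.228. P(W2) = 3744/12000 = 0.312. P(W3) = 2736/12000 = 0.228. P(W4) = 1308/12000 = 0.109. P(W5) = 1476/12000 = 0.123.
P(L) = P(L|W1)·P(W1) + P(L|W2)·P(W2) + P(L|W3)·P(W3) + P(L|W4)·P(W4) + P(L|W5)·P(W5)
      = 0.218·0.228 + 0.0283·0.312 + 0.0181·0.228 + 0.2009·0.109 + 0.2429·0.123
      = 0.049704 + 0.0088296 + 0.0041268 + 0.0218981 + 0.0298767 = 0.1144352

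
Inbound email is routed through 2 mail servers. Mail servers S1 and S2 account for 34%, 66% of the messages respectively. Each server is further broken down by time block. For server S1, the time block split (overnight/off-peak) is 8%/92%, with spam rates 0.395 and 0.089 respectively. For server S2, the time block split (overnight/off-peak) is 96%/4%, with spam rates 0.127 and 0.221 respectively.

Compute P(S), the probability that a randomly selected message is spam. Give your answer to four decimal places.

P(S) ≈ 0.1249

P(S|S1) = 0.08·0.395 + 0.92·0.089 = 0.0316 + 0.08188 = 0.11348
P(S|S2) = 0.96·0.127 + 0.04·0.221 = 0.12192 + 0.00884 = 0.13076
By total probability over the outer partition,
P(S) = 0.34·0.11348 + 0.66·0.13076
      = 0.0385832 + 0.0863016 = 0.1248848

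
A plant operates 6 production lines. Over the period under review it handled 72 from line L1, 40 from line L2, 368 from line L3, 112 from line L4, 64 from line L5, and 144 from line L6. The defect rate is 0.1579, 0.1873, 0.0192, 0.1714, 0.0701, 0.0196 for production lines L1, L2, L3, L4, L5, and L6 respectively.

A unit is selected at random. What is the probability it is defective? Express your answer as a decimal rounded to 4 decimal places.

0.0655

Total: 72 + 40 + 368 + 112 + 64 + 144 = 800.
P(L1) = 72/800 = 0.09. P(L2) = 40/800 = 0.05. P(L3) = 368/800 = 0.46. P(L4) = 112/800 = 0.14. P(L5) = 64/800 = 0.08. P(L6) = 144/800 = 0.18.
Using total probability over the partition,
P(D) = P(D|L1)·P(L1) + P(D|L2)·P(L2) + P(D|L3)·P(L3) + P(D|L4)·P(L4) + P(D|L5)·P(L5) + P(D|L6)·P(L6)
      = 0.1579·0.09 + 0.1873·0.05 + 0.0192·0.46 + 0.1714·0.14 + 0.0701·0.08 + 0.0196·0.18
      = 0.014211 + 0.009365 + 0.008832 + 0.023996 + 0.005608 + 0.003528 = 0.06554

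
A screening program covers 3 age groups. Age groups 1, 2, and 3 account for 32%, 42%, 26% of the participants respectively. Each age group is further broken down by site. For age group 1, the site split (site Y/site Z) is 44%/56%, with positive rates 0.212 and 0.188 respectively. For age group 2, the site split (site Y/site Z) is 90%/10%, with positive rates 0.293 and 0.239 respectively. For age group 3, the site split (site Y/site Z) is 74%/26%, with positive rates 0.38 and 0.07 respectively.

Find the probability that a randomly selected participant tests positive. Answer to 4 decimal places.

P(T|1) = 0.44·0.212 + 0.56·0.188 = 0.09328 + 0.10528 = 0.19856
P(T|2) = 0.9·0.293 + 0.1·0.239 = 0.2637 + 0.0239 = 0.2876
P(T|3) = 0.74·0.38 + 0.26·0.07 = 0.2812 + 0.0182 = 0.2994
Then overall,
P(T) = 0.32·0.19856 + 0.42·0.2876 + 0.26·0.2994
      = 0.0635392 + 0.120792 + 0.077844 = 0.2621752

P(T) ≈ 0.2622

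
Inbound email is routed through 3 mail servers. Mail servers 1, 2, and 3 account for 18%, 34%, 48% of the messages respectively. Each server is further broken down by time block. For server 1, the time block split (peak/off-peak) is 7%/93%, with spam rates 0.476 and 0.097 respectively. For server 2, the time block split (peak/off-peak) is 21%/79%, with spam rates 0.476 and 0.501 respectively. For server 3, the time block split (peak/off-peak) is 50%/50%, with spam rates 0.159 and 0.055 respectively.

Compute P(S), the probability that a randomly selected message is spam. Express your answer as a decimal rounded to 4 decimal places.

P(S) ≈ 0.2422

P(S|1) = 0.07·0.476 + 0.93·0.097 = 0.03332 + 0.09021 = 0.12353
P(S|2) = 0.21·0.476 + 0.79·0.501 = 0.09996 + 0.39579 = 0.49575
P(S|3) = 0.5·0.159 + 0.5·0.055 = 0.0795 + 0.0275 = 0.107
Then overall,
P(S) = 0.18·0.12353 + 0.34·0.49575 + 0.48·0.107
      = 0.0222354 + 0.168555 + 0.05136 = 0.2421504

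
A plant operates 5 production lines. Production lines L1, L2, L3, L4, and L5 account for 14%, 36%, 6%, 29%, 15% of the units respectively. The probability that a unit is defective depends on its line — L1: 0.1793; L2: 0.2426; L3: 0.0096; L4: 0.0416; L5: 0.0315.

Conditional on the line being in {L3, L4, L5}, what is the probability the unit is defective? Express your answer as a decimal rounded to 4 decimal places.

P(D|S) ≈ 0.0347

Let S = {L3, L4, L5}.
P(S) = 0.06 + 0.29 + 0.15 = 0.5.
P(D ∩ S) = 0.0096·0.06 + 0.0416·0.29 + 0.0315·0.15 = 0.000576 + 0.012064 + 0.004725 = 0.017365.
P(D | S) = 0.017365 / 0.5 = 0.034730…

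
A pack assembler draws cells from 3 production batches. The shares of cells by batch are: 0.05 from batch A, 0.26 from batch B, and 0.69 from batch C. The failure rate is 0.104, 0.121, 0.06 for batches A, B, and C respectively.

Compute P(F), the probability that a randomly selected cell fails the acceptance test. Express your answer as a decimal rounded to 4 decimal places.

By the law of total probability,
P(F) = P(F|A)·P(A) + P(F|B)·P(B) + P(F|C)·P(C)
      = 0.104·0.05 + 0.121·0.26 + 0.06·0.69
      = 0.0052 + 0.03146 + 0.0414 = 0.07806

P(F) ≈ 0.0781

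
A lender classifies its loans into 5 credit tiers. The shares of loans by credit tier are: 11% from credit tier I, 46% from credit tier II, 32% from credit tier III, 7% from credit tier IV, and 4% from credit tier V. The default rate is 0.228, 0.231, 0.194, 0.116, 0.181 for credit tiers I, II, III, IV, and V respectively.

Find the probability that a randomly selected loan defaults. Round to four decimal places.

P(D) ≈ 0.2088

Summing over the partition,
P(D) = P(D|I)·P(I) + P(D|II)·P(II) + P(D|III)·P(III) + P(D|IV)·P(IV) + P(D|V)·P(V)
      = 0.228·0.11 + 0.231·0.46 + 0.194·0.32 + 0.116·0.07 + 0.181·0.04
      = 0.02508 + 0.10626 + 0.06208 + 0.00812 + 0.00724 = 0.20878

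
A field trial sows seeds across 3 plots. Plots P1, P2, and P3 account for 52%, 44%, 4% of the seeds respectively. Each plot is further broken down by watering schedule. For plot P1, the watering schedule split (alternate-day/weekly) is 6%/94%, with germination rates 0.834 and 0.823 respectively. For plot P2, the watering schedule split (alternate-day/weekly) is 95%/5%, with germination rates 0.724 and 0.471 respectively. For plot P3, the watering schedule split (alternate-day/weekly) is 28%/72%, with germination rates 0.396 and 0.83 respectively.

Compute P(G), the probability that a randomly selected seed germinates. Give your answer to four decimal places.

0.7696

P(G|P1) = 0.06·0.834 + 0.94·0.823 = 0.05004 + 0.77362 = 0.82366
P(G|P2) = 0.95·0.724 + 0.05·0.471 = 0.6878 + 0.02355 = 0.71135
P(G|P3) = 0.28·0.396 + 0.72·0.83 = 0.11088 + 0.5976 = 0.70848
By total probability over the outer partition,
P(G) = 0.52·0.82366 + 0.44·0.71135 + 0.04·0.70848
      = 0.4283032 + 0.312994 + 0.0283392 = 0.7696364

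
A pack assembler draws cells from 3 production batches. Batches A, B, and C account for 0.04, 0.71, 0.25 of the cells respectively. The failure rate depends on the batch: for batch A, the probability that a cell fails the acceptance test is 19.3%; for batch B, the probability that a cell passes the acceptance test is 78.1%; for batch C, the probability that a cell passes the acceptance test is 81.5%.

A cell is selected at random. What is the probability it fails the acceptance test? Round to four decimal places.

0.2095

P(F|B) = 1 − 0.781 = 0.219.
P(F|C) = 1 − 0.815 = 0.185.
Summing over the partition,
P(F) = P(F|A)·P(A) + P(F|B)·P(B) + P(F|C)·P(C)
      = 0.193·0.04 + 0.219·0.71 + 0.185·0.25
      = 0.00772 + 0.15549 + 0.04625 = 0.20946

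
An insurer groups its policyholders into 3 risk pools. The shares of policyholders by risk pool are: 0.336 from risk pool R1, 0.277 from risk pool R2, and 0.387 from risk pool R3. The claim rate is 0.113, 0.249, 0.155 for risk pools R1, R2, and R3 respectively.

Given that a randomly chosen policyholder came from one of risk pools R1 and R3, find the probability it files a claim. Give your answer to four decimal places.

Let S = {R1, R3}.
P(S) = 0.336 + 0.387 = 0.723.
P(C ∩ S) = 0.113·0.336 + 0.155·0.387 = 0.037968 + 0.059985 = 0.097953.
P(C | S) = 0.097953 / 0.723 = 0.135481…

P(C|S) ≈ 0.1355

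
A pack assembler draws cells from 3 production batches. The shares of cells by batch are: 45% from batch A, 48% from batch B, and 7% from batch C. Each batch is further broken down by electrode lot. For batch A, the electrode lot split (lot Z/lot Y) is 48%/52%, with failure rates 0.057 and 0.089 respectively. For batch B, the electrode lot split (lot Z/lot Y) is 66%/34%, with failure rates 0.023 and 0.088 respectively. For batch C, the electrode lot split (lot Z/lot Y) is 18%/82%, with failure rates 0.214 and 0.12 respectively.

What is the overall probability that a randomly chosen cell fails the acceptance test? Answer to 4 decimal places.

P(F|A) = 0.48·0.057 + 0.52·0.089 = 0.02736 + 0.04628 = 0.07364
P(F|B) = 0.66·0.023 + 0.34·0.088 = 0.01518 + 0.02992 = 0.0451
P(F|C) = 0.18·0.214 + 0.82·0.12 = 0.03852 + 0.0984 = 0.13692
Then overall,
P(F) = 0.45·0.07364 + 0.48·0.0451 + 0.07·0.13692
      = 0.033138 + 0.021648 + 0.0095844 = 0.0643704

P(F) ≈ 0.0644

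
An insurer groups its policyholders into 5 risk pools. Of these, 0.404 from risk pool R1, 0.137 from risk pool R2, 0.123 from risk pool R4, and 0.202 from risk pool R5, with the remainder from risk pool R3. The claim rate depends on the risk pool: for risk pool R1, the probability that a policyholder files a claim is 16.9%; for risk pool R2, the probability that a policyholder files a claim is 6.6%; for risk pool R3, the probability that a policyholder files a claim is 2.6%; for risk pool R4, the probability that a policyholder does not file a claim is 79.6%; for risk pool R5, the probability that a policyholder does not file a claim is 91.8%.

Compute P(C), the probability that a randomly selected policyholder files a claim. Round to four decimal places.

P(R3) = 1 − (0.404 + 0.137 + 0.123 + 0.202) = 0.134.
P(C|R4) = 1 − 0.796 = 0.204.
P(C|R5) = 1 − 0.918 = 0.082.
Using total probability over the partition,
P(C) = P(C|R1)·P(R1) + P(C|R2)·P(R2) + P(C|R3)·P(R3) + P(C|R4)·P(R4) + P(C|R5)·P(R5)
      = 0.169·0.404 + 0.066·0.137 + 0.026·0.134 + 0.204·0.123 + 0.082·0.202
      = 0.068276 + 0.009042 + 0.003484 + 0.025092 + 0.016564 = 0.122458

0.1225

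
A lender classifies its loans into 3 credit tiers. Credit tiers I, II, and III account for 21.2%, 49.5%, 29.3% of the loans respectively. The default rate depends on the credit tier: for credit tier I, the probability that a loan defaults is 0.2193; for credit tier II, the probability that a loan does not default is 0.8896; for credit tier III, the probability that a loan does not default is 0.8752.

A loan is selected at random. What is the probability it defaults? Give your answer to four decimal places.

P(D|II) = 1 − 0.8896 = 0.1104.
P(D|III) = 1 − 0.8752 = 0.1248.
P(D) = P(D|I)·P(I) + P(D|II)·P(II) + P(D|III)·P(III)
      = 0.2193·0.212 + 0.1104·0.495 + 0.1248·0.293
      = 0.0464916 + 0.054648 + 0.0365664 = 0.137706

0.1377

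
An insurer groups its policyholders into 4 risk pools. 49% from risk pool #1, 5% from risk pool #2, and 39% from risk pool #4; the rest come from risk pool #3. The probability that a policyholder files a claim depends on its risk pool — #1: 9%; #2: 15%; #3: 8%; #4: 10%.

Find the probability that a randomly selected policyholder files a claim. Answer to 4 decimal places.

P(#3) = 1 − (0.49 + 0.05 + 0.39) = 0.07.
P(C) = P(C|#1)·P(#1) + P(C|#2)·P(#2) + P(C|#3)·P(#3) + P(C|#4)·P(#4)
      = 0.09·0.49 + 0.15·0.05 + 0.08·0.07 + 0.1·0.39
      = 0.0441 + 0.0075 + 0.0056 + 0.039 = 0.0962

0.0962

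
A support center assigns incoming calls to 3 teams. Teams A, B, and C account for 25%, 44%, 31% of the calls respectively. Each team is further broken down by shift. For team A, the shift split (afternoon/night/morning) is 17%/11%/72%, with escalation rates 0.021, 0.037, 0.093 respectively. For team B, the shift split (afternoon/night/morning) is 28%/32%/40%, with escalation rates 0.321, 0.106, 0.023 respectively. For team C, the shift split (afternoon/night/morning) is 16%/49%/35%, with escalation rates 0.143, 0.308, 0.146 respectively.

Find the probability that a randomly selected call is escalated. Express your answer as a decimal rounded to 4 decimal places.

P(E|A) = 0.17·0.021 + 0.11·0.037 + 0.72·0.093 = 0.00357 + 0.00407 + 0.06696 = 0.0746
P(E|B) = 0.28·0.321 + 0.32·0.106 + 0.4·0.023 = 0.08988 + 0.03392 + 0.0092 = 0.133
P(E|C) = 0.16·0.143 + 0.49·0.308 + 0.35·0.146 = 0.02288 + 0.15092 + 0.0511 = 0.2249
By total probability over the outer partition,
P(E) = 0.25·0.0746 + 0.44·0.133 + 0.31·0.2249
      = 0.01865 + 0.05852 + 0.069719 = 0.146889

0.1469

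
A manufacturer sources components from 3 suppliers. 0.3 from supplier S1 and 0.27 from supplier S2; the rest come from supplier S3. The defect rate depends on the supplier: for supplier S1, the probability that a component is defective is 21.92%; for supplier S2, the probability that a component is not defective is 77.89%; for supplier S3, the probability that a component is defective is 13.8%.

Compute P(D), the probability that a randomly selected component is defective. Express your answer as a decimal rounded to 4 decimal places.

P(S3) = 1 − (0.3 + 0.27) = 0.43.
P(D|S2) = 1 − 0.7789 = 0.2211.
Summing over the partition,
P(D) = P(D|S1)·P(S1) + P(D|S2)·P(S2) + P(D|S3)·P(S3)
      = 0.2192·0.3 + 0.2211·0.27 + 0.138·0.43
      = 0.06576 + 0.059697 + 0.05934 = 0.184797

P(D) ≈ 0.1848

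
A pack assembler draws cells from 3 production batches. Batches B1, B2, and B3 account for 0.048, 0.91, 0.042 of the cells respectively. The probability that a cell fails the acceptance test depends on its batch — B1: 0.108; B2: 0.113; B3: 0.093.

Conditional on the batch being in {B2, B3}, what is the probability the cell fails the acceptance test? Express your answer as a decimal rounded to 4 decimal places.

Let S = {B2, B3}.
P(S) = 0.91 + 0.042 = 0.952.
P(F ∩ S) = 0.113·0.91 + 0.093·0.042 = 0.10283 + 0.003906 = 0.106736.
P(F | S) = 0.106736 / 0.952 = 0.112118…

P(F|S) ≈ 0.1121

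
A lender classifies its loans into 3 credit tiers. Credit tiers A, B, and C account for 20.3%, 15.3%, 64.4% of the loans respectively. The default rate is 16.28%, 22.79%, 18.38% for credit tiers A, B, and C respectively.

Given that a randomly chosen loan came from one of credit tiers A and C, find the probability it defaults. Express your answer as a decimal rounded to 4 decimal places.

Let S = {A, C}.
P(S) = 0.203 + 0.644 = 0.847.
P(D ∩ S) = 0.1628·0.203 + 0.1838·0.644 = 0.0330484 + 0.1183672 = 0.1514156.
P(D | S) = 0.1514156 / 0.847 = 0.178767…

P(D|S) ≈ 0.1788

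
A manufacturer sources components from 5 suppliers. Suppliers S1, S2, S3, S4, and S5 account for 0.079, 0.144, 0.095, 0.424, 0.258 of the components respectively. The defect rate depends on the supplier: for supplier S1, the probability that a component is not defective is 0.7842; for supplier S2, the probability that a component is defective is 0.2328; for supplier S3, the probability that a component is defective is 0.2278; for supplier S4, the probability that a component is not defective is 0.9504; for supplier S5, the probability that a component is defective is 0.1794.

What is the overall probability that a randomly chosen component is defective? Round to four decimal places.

0.1395

P(D|S1) = 1 − 0.7842 = 0.2158.
P(D|S4) = 1 − 0.9504 = 0.0496.
P(D) = P(D|S1)·P(S1) + P(D|S2)·P(S2) + P(D|S3)·P(S3) + P(D|S4)·P(S4) + P(D|S5)·P(S5)
      = 0.2158·0.079 + 0.2328·0.144 + 0.2278·0.095 + 0.0496·0.424 + 0.1794·0.258
      = 0.0170482 + 0.0335232 + 0.021641 + 0.0210304 + 0.0462852 = 0.139528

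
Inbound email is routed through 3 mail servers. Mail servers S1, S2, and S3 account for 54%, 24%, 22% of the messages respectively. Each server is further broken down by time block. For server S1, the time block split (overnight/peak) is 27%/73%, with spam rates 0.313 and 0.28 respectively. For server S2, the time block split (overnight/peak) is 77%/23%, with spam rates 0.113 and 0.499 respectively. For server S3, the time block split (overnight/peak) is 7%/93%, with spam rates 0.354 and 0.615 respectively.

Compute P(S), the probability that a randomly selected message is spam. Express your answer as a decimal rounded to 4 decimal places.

P(S|S1) = 0.27·0.313 + 0.73·0.28 = 0.08451 + 0.2044 = 0.28891
P(S|S2) = 0.77·0.113 + 0.23·0.499 = 0.08701 + 0.11477 = 0.20178
P(S|S3) = 0.07·0.354 + 0.93·0.615 = 0.02478 + 0.57195 = 0.59673
By total probability over the outer partition,
P(S) = 0.54·0.28891 + 0.24·0.20178 + 0.22·0.59673
      = 0.1560114 + 0.0484272 + 0.1312806 = 0.3357192

0.3357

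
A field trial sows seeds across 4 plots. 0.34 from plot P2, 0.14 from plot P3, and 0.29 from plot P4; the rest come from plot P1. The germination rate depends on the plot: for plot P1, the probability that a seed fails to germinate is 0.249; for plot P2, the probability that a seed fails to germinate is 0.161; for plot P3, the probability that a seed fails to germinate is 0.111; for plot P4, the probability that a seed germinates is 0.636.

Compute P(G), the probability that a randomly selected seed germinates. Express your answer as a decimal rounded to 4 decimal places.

P(P1) = 1 − (0.34 + 0.14 + 0.29) = 0.23.
P(G|P1) = 1 − 0.249 = 0.751.
P(G|P2) = 1 − 0.161 = 0.839.
P(G|P3) = 1 − 0.111 = 0.889.
P(G) = P(G|P1)·P(P1) + P(G|P2)·P(P2) + P(G|P3)·P(P3) + P(G|P4)·P(P4)
      = 0.751·0.23 + 0.839·0.34 + 0.889·0.14 + 0.636·0.29
      = 0.17273 + 0.28526 + 0.12446 + 0.18444 = 0.76689

P(G) ≈ 0.7669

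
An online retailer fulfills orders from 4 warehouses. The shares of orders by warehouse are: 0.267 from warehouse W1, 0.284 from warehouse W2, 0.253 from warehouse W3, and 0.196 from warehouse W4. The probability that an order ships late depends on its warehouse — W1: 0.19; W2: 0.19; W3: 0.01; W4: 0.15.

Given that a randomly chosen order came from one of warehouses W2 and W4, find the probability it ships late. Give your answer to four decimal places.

Let S = {W2, W4}.
P(S) = 0.284 + 0.196 = 0.48.
P(L ∩ S) = 0.19·0.284 + 0.15·0.196 = 0.05396 + 0.0294 = 0.08336.
P(L | S) = 0.08336 / 0.48 = 0.173667…

0.1737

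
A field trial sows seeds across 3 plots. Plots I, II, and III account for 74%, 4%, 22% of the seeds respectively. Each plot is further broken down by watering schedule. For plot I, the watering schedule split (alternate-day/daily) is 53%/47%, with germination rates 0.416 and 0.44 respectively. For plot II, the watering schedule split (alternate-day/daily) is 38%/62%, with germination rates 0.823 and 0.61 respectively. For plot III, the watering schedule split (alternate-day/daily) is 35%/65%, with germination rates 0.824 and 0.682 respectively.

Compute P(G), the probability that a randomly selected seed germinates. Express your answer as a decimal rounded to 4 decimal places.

P(G|I) = 0.53·0.416 + 0.47·0.44 = 0.22048 + 0.2068 = 0.42728
P(G|II) = 0.38·0.823 + 0.62·0.61 = 0.31274 + 0.3782 = 0.69094
P(G|III) = 0.35·0.824 + 0.65·0.682 = 0.2884 + 0.4433 = 0.7317
Then overall,
P(G) = 0.74·0.42728 + 0.04·0.69094 + 0.22·0.7317
      = 0.3161872 + 0.0276376 + 0.160974 = 0.5047988

P(G) ≈ 0.5048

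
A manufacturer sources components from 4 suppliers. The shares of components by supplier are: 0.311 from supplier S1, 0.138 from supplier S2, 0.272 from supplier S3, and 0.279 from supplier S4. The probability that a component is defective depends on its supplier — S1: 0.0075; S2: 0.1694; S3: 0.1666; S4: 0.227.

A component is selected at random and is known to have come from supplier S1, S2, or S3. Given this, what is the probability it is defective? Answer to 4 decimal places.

Let S = {S1, S2, S3}.
P(S) = 0.311 + 0.138 + 0.272 = 0.721.
P(D ∩ S) = 0.0075·0.311 + 0.1694·0.138 + 0.1666·0.272 = 0.0023325 + 0.0233772 + 0.0453152 = 0.0710249.
P(D | S) = 0.0710249 / 0.721 = 0.098509…

P(D|S) ≈ 0.0985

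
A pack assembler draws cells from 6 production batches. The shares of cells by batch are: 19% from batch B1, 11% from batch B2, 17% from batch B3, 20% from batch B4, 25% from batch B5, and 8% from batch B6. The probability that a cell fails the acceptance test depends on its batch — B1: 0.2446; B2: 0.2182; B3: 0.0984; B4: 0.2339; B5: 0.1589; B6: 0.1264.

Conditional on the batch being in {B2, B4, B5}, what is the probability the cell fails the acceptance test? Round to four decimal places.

0.1973

Let S = {B2, B4, B5}.
P(S) = 0.11 + 0.2 + 0.25 = 0.56.
P(F ∩ S) = 0.2182·0.11 + 0.2339·0.2 + 0.1589·0.25 = 0.024002 + 0.04678 + 0.039725 = 0.110507.
P(F | S) = 0.110507 / 0.56 = 0.197334…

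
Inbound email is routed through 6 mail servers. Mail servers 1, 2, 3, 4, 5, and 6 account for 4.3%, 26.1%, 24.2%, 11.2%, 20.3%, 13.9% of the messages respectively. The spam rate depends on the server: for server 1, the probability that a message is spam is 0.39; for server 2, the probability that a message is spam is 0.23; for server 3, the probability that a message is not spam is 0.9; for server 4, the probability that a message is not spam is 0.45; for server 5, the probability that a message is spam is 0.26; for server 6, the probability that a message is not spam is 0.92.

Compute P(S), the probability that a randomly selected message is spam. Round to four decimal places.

0.2265

P(S|3) = 1 − 0.9 = 0.1.
P(S|4) = 1 − 0.45 = 0.55.
P(S|6) = 1 − 0.92 = 0.08.
P(S) = P(S|1)·P(1) + P(S|2)·P(2) + P(S|3)·P(3) + P(S|4)·P(4) + P(S|5)·P(5) + P(S|6)·P(6)
      = 0.39·0.043 + 0.23·0.261 + 0.1·0.242 + 0.55·0.112 + 0.26·0.203 + 0.08·0.139
      = 0.01677 + 0.06003 + 0.0242 + 0.0616 + 0.05278 + 0.01112 = 0.2265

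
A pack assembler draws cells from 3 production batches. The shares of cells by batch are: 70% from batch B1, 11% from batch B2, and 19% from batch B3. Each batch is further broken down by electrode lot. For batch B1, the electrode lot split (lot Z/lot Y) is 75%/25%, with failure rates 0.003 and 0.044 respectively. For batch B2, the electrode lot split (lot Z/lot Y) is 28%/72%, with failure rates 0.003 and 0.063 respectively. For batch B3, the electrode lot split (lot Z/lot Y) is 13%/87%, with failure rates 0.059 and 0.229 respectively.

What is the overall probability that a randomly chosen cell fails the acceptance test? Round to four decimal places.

P(F) ≈ 0.0537

P(F|B1) = 0.75·0.003 + 0.25·0.044 = 0.00225 + 0.011 = 0.01325
P(F|B2) = 0.28·0.003 + 0.72·0.063 = 0.00084 + 0.04536 = 0.0462
P(F|B3) = 0.13·0.059 + 0.87·0.229 = 0.00767 + 0.19923 = 0.2069
By total probability over the outer partition,
P(F) = 0.7·0.01325 + 0.11·0.0462 + 0.19·0.2069
      = 0.009275 + 0.005082 + 0.039311 = 0.053668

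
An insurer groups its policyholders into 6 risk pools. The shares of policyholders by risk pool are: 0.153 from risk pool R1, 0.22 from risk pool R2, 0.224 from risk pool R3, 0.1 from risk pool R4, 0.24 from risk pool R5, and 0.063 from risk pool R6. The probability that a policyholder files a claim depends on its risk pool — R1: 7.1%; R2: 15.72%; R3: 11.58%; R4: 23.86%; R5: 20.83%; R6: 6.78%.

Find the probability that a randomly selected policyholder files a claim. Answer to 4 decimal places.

Using total probability over the partition,
P(C) = P(C|R1)·P(R1) + P(C|R2)·P(R2) + P(C|R3)·P(R3) + P(C|R4)·P(R4) + P(C|R5)·P(R5) + P(C|R6)·P(R6)
      = 0.071·0.153 + 0.1572·0.22 + 0.1158·0.224 + 0.2386·0.1 + 0.2083·0.24 + 0.0678·0.063
      = 0.010863 + 0.034584 + 0.0259392 + 0.02386 + 0.049992 + 0.0042714 = 0.1495096

P(C) ≈ 0.1495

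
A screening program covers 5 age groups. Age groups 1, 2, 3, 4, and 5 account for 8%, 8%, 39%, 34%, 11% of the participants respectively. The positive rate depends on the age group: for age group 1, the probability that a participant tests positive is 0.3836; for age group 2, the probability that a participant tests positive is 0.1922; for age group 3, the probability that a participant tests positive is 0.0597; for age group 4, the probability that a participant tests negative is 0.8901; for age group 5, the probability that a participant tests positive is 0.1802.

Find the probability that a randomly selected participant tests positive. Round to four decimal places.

0.1265

P(T|4) = 1 − 0.8901 = 0.1099.
P(T) = P(T|1)·P(1) + P(T|2)·P(2) + P(T|3)·P(3) + P(T|4)·P(4) + P(T|5)·P(5)
      = 0.3836·0.08 + 0.1922·0.08 + 0.0597·0.39 + 0.1099·0.34 + 0.1802·0.11
      = 0.030688 + 0.015376 + 0.023283 + 0.037366 + 0.019822 = 0.126535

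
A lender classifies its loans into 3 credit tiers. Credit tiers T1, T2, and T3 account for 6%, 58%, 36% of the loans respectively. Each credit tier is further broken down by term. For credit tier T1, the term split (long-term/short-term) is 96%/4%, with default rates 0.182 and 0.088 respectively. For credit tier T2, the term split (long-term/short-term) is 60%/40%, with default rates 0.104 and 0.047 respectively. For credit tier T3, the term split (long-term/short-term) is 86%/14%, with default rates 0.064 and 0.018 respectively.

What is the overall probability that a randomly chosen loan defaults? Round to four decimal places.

0.0785

P(D|T1) = 0.96·0.182 + 0.04·0.088 = 0.17472 + 0.00352 = 0.17824
P(D|T2) = 0.6·0.104 + 0.4·0.047 = 0.0624 + 0.0188 = 0.0812
P(D|T3) = 0.86·0.064 + 0.14·0.018 = 0.05504 + 0.00252 = 0.05756
Then overall,
P(D) = 0.06·0.17824 + 0.58·0.0812 + 0.36·0.05756
      = 0.0106944 + 0.047096 + 0.0207216 = 0.078512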